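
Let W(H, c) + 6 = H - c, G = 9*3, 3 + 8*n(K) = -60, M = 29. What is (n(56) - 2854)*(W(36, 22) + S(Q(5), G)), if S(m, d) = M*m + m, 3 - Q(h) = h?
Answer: 297635/2 ≈ 1.4882e+5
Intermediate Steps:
n(K) = -63/8 (n(K) = -3/8 + (⅛)*(-60) = -3/8 - 15/2 = -63/8)
Q(h) = 3 - h
G = 27
S(m, d) = 30*m (S(m, d) = 29*m + m = 30*m)
W(H, c) = -6 + H - c (W(H, c) = -6 + (H - c) = -6 + H - c)
(n(56) - 2854)*(W(36, 22) + S(Q(5), G)) = (-63/8 - 2854)*((-6 + 36 - 1*22) + 30*(3 - 1*5)) = -22895*((-6 + 36 - 22) + 30*(3 - 5))/8 = -22895*(8 + 30*(-2))/8 = -22895*(8 - 60)/8 = -22895/8*(-52) = 297635/2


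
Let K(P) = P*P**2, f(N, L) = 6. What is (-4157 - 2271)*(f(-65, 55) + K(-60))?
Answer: 1388409432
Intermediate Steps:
K(P) = P**3
(-4157 - 2271)*(f(-65, 55) + K(-60)) = (-4157 - 2271)*(6 + (-60)**3) = -6428*(6 - 216000) = -6428*(-215994) = 1388409432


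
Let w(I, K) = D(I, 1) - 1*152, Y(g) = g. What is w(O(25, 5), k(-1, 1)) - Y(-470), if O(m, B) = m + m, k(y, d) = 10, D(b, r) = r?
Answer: 319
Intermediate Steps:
O(m, B) = 2*m
w(I, K) = -151 (w(I, K) = 1 - 1*152 = 1 - 152 = -151)
w(O(25, 5), k(-1, 1)) - Y(-470) = -151 - 1*(-470) = -151 + 470 = 319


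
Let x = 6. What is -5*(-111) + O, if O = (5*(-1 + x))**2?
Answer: 1180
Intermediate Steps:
O = 625 (O = (5*(-1 + 6))**2 = (5*5)**2 = 25**2 = 625)
-5*(-111) + O = -5*(-111) + 625 = 555 + 625 = 1180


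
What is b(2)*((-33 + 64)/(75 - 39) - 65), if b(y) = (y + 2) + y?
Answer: -2309/6 ≈ -384.83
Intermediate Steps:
b(y) = 2 + 2*y (b(y) = (2 + y) + y = 2 + 2*y)
b(2)*((-33 + 64)/(75 - 39) - 65) = (2 + 2*2)*((-33 + 64)/(75 - 39) - 65) = (2 + 4)*(31/36 - 65) = 6*(31*(1/36) - 65) = 6*(31/36 - 65) = 6*(-2309/36) = -2309/6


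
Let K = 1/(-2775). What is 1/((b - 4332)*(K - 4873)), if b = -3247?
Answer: 2775/102487603504 ≈ 2.7076e-8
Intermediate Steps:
K = -1/2775 ≈ -0.00036036
1/((b - 4332)*(K - 4873)) = 1/((-3247 - 4332)*(-1/2775 - 4873)) = 1/(-7579*(-13522576/2775)) = 1/(102487603504/2775) = 2775/102487603504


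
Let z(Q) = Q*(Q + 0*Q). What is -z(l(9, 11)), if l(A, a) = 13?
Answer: -169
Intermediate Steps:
z(Q) = Q² (z(Q) = Q*(Q + 0) = Q*Q = Q²)
-z(l(9, 11)) = -1*13² = -1*169 = -169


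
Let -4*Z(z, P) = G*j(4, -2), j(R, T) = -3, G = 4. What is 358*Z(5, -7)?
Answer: 1074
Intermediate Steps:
Z(z, P) = 3 (Z(z, P) = -(-3) = -¼*(-12) = 3)
358*Z(5, -7) = 358*3 = 1074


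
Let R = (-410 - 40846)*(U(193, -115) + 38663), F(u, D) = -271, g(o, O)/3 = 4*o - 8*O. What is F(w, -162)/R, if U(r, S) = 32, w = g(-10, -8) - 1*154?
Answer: 271/1596400920 ≈ 1.6976e-7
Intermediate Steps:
g(o, O) = -24*O + 12*o (g(o, O) = 3*(4*o - 8*O) = 3*(-8*O + 4*o) = -24*O + 12*o)
w = -82 (w = (-24*(-8) + 12*(-10)) - 1*154 = (192 - 120) - 154 = 72 - 154 = -82)
R = -1596400920 (R = (-410 - 40846)*(32 + 38663) = -41256*38695 = -1596400920)
F(w, -162)/R = -271/(-1596400920) = -271*(-1/1596400920) = 271/1596400920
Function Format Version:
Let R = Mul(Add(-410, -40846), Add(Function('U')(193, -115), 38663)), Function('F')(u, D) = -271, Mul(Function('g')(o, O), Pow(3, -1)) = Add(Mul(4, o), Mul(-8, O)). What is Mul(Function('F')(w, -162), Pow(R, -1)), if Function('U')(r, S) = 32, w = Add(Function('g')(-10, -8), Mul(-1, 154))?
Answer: Rational(271, 1596400920) ≈ 1.6976e-7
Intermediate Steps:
Function('g')(o, O) = Add(Mul(-24, O), Mul(12, o)) (Function('g')(o, O) = Mul(3, Add(Mul(4, o), Mul(-8, O))) = Mul(3, Add(Mul(-8, O), Mul(4, o))) = Add(Mul(-24, O), Mul(12, o)))
w = -82 (w = Add(Add(Mul(-24, -8), Mul(12, -10)), Mul(-1, 154)) = Add(Add(192, -120), -154) = Add(72, -154) = -82)
R = -1596400920 (R = Mul(Add(-410, -40846), Add(32, 38663)) = Mul(-41256, 38695) = -1596400920)
Mul(Function('F')(w, -162), Pow(R, -1)) = Mul(-271, Pow(-1596400920, -1)) = Mul(-271, Rational(-1, 1596400920)) = Rational(271, 1596400920)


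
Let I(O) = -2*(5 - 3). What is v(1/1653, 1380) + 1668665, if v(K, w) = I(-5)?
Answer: 1668661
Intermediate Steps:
I(O) = -4 (I(O) = -2*2 = -4)
v(K, w) = -4
v(1/1653, 1380) + 1668665 = -4 + 1668665 = 1668661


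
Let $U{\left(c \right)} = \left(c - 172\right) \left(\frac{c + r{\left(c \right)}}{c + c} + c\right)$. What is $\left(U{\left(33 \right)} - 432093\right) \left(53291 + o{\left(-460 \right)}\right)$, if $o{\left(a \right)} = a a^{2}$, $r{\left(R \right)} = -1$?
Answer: $\frac{1402102997826776}{33} \approx 4.2488 \cdot 10^{13}$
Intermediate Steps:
$U{\left(c \right)} = \left(-172 + c\right) \left(c + \frac{-1 + c}{2 c}\right)$ ($U{\left(c \right)} = \left(c - 172\right) \left(\frac{c - 1}{c + c} + c\right) = \left(-172 + c\right) \left(\frac{-1 + c}{2 c} + c\right) = \left(-172 + c\right) \left(c + \frac{-1 + c}{2 c}\right)$)
$o{\left(a \right)} = a^{3}$
$\left(U{\left(33 \right)} - 432093\right) \left(53291 + o{\left(-460 \right)}\right) = \left(\left(- \frac{173}{2} + 33^{2} + \frac{86}{33} - \frac{11319}{2}\right) - 432093\right) \left(53291 + \left(-460\right)^{3}\right) = \left(\left(- \frac{173}{2} + 1089 + 86 \cdot \frac{1}{33} - \frac{11319}{2}\right) - 432093\right) \left(53291 - 97336000\right) = \left(\left(- \frac{173}{2} + 1089 + \frac{86}{33} - \frac{11319}{2}\right) - 432093\right) \left(-97282709\right) = \left(- \frac{153595}{33} - 432093\right) \left(-97282709\right) = \left(- \frac{14412664}{33}\right) \left(-97282709\right) = \frac{1402102997826776}{33}$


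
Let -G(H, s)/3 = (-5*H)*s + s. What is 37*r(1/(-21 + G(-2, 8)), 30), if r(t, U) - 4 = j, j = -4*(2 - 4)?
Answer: 444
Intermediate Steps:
G(H, s) = -3*s + 15*H*s (G(H, s) = -3*((-5*H)*s + s) = -3*(-5*H*s + s) = -3*(s - 5*H*s) = -3*s + 15*H*s)
j = 8 (j = -4*(-2) = 8)
r(t, U) = 12 (r(t, U) = 4 + 8 = 12)
37*r(1/(-21 + G(-2, 8)), 30) = 37*12 = 444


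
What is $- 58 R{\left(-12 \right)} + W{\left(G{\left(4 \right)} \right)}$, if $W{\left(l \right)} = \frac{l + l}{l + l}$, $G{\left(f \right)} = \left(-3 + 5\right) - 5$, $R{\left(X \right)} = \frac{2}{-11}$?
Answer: $\frac{127}{11} \approx 11.545$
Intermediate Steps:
$R{\left(X \right)} = - \frac{2}{11}$ ($R{\left(X \right)} = 2 \left(- \frac{1}{11}\right) = - \frac{2}{11}$)
$G{\left(f \right)} = -3$ ($G{\left(f \right)} = 2 - 5 = -3$)
$W{\left(l \right)} = 1$ ($W{\left(l \right)} = \frac{2 l}{2 l} = 2 l \frac{1}{2 l} = 1$)
$- 58 R{\left(-12 \right)} + W{\left(G{\left(4 \right)} \right)} = \left(-58\right) \left(- \frac{2}{11}\right) + 1 = \frac{116}{11} + 1 = \frac{127}{11}$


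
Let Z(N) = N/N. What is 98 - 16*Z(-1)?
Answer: 82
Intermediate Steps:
Z(N) = 1
98 - 16*Z(-1) = 98 - 16*1 = 98 - 16 = 82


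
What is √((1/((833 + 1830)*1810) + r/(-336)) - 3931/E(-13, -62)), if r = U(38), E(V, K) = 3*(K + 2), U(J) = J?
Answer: √890376559244584790/202441260 ≈ 4.6611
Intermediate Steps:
E(V, K) = 6 + 3*K (E(V, K) = 3*(2 + K) = 6 + 3*K)
r = 38
√((1/((833 + 1830)*1810) + r/(-336)) - 3931/E(-13, -62)) = √((1/((833 + 1830)*1810) + 38/(-336)) - 3931/(6 + 3*(-62))) = √(((1/1810)/2663 + 38*(-1/336)) - 3931/(6 - 186)) = √(((1/2663)*(1/1810) - 19/168) - 3931/(-180)) = √((1/4820030 - 19/168) - 3931*(-1/180)) = √(-45790201/404882520 + 3931/180) = √(26389182499/1214647560) = √890376559244584790/202441260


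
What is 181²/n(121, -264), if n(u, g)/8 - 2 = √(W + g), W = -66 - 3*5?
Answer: 32761/1396 - 32761*I*√345/2792 ≈ 23.468 - 217.95*I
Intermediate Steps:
W = -81 (W = -66 - 1*15 = -66 - 15 = -81)
n(u, g) = 16 + 8*√(-81 + g)
181²/n(121, -264) = 181²/(16 + 8*√(-81 - 264)) = 32761/(16 + 8*√(-345)) = 32761/(16 + 8*(I*√345)) = 32761/(16 + 8*I*√345)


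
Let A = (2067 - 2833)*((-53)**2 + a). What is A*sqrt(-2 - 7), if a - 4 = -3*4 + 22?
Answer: -6487254*I ≈ -6.4873e+6*I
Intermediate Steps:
a = 14 (a = 4 + (-3*4 + 22) = 4 + (-12 + 22) = 4 + 10 = 14)
A = -2162418 (A = (2067 - 2833)*((-53)**2 + 14) = -766*(2809 + 14) = -766*2823 = -2162418)
A*sqrt(-2 - 7) = -2162418*sqrt(-2 - 7) = -6487254*I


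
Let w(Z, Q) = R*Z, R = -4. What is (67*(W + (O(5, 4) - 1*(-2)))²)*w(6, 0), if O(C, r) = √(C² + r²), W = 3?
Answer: -106128 - 16080*√41 ≈ -2.0909e+5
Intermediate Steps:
w(Z, Q) = -4*Z
(67*(W + (O(5, 4) - 1*(-2)))²)*w(6, 0) = (67*(3 + (√(5² + 4²) - 1*(-2)))²)*(-4*6) = (67*(3 + (√(25 + 16) + 2))²)*(-24) = (67*(3 + (√41 + 2))²)*(-24) = (67*(3 + (2 + √41))²)*(-24) = (67*(5 + √41)²)*(-24) = -1608*(5 + √41)²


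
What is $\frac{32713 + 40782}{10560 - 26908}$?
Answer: $- \frac{73495}{16348} \approx -4.4957$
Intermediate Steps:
$\frac{32713 + 40782}{10560 - 26908} = \frac{73495}{-16348} = 73495 \left(- \frac{1}{16348}\right) = - \frac{73495}{16348}$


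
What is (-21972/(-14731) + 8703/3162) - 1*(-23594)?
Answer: 366397520675/15526474 ≈ 23598.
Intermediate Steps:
(-21972/(-14731) + 8703/3162) - 1*(-23594) = (-21972*(-1/14731) + 8703*(1/3162)) + 23594 = (21972/14731 + 2901/1054) + 23594 = 65893119/15526474 + 23594 = 366397520675/15526474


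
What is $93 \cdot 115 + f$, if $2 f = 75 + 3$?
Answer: $10734$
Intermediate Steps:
$f = 39$ ($f = \frac{75 + 3}{2} = \frac{1}{2} \cdot 78 = 39$)
$93 \cdot 115 + f = 93 \cdot 115 + 39 = 10695 + 39 = 10734$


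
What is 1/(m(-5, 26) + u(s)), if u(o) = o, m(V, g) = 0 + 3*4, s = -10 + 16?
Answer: 1/18 ≈ 0.055556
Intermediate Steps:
s = 6
m(V, g) = 12 (m(V, g) = 0 + 12 = 12)
1/(m(-5, 26) + u(s)) = 1/(12 + 6) = 1/18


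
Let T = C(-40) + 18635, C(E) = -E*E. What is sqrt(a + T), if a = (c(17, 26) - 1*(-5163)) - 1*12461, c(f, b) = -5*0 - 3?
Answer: sqrt(9734) ≈ 98.661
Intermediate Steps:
C(E) = -E**2
c(f, b) = -3 (c(f, b) = 0 - 3 = -3)
T = 17035 (T = -1*(-40)**2 + 18635 = -1*1600 + 18635 = -1600 + 18635 = 17035)
a = -7301 (a = (-3 - 1*(-5163)) - 1*12461 = (-3 + 5163) - 12461 = 5160 - 12461 = -7301)
sqrt(a + T) = sqrt(-7301 + 17035) = sqrt(9734)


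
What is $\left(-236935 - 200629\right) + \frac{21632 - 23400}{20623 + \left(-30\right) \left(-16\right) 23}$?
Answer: $- \frac{13854590700}{31663} \approx -4.3756 \cdot 10^{5}$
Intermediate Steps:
$\left(-236935 - 200629\right) + \frac{21632 - 23400}{20623 + \left(-30\right) \left(-16\right) 23} = -437564 - \frac{1768}{20623 + 480 \cdot 23} = -437564 - \frac{1768}{20623 + 11040} = -437564 - \frac{1768}{31663} = - \frac{13854590700}{31663}$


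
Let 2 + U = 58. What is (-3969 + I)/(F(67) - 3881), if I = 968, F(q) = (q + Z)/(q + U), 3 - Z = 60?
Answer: 369123/477353 ≈ 0.77327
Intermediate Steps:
U = 56 (U = -2 + 58 = 56)
Z = -57 (Z = 3 - 1*60 = 3 - 60 = -57)
F(q) = (-57 + q)/(56 + q) (F(q) = (q - 57)/(q + 56) = (-57 + q)/(56 + q))
(-3969 + I)/(F(67) - 3881) = (-3969 + 968)/((-57 + 67)/(56 + 67) - 3881) = -3001/(10/123 - 3881) = -3001/(-477353/123) = -3001*(-123/477353) = 369123/477353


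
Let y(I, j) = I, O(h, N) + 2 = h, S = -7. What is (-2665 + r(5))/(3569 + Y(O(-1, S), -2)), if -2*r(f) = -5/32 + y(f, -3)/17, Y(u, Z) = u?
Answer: -2899595/3879808 ≈ -0.74736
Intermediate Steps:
O(h, N) = -2 + h
r(f) = 5/64 - f/34 (r(f) = -(-5/32 + f/17)/2 = 5/64 - f/34)
(-2665 + r(5))/(3569 + Y(O(-1, S), -2)) = (-2665 + (5/64 - 1/34*5))/(3569 + (-2 - 1)) = (-2665 + (5/64 - 5/34))/(3569 - 3) = (-2665 - 75/1088)/3566 = -2899595/1088*1/3566 = -2899595/3879808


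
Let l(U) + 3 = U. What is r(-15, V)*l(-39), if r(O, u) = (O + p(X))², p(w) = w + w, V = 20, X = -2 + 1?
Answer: -12138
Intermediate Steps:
l(U) = -3 + U
X = -1
p(w) = 2*w
r(O, u) = (-2 + O)² (r(O, u) = (O + 2*(-1))² = (O - 2)² = (-2 + O)²)
r(-15, V)*l(-39) = (-2 - 15)²*(-3 - 39) = (-17)²*(-42) = 289*(-42) = -12138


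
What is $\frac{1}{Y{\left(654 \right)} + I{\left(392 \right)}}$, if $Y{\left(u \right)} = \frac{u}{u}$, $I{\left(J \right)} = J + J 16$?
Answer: $\frac{1}{6665} \approx 0.00015004$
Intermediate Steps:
$I{\left(J \right)} = 17 J$ ($I{\left(J \right)} = J + 16 J = 17 J$)
$Y{\left(u \right)} = 1$
$\frac{1}{Y{\left(654 \right)} + I{\left(392 \right)}} = \frac{1}{1 + 17 \cdot 392} = \frac{1}{1 + 6664} = \frac{1}{6665}$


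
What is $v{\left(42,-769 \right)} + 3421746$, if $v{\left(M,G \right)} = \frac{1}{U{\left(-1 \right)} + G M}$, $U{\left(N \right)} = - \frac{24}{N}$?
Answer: $\frac{110433430403}{32274} \approx 3.4217 \cdot 10^{6}$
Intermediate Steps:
$v{\left(M,G \right)} = \frac{1}{24 + G M}$ ($v{\left(M,G \right)} = \frac{1}{- \frac{24}{-1} + G M} = \frac{1}{\left(-24\right) \left(-1\right) + G M} = \frac{1}{24 + G M}$)
$v{\left(42,-769 \right)} + 3421746 = \frac{1}{24 - 32298} + 3421746 = \frac{1}{-32274} + 3421746 = - \frac{1}{32274} + 3421746 = \frac{110433430403}{32274}$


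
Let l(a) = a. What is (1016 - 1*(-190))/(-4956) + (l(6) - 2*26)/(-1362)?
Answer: -117883/562506 ≈ -0.20957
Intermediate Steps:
(1016 - 1*(-190))/(-4956) + (l(6) - 2*26)/(-1362) = (1016 - 1*(-190))/(-4956) + (6 - 2*26)/(-1362) = (1016 + 190)*(-1/4956) + (6 - 52)*(-1/1362) = 1206*(-1/4956) - 46*(-1/1362) = -201/826 + 23/681 = -117883/562506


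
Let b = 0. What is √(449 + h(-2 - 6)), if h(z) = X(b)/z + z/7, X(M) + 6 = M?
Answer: √87927/14 ≈ 21.180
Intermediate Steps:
X(M) = -6 + M
h(z) = -6/z + z/7 (h(z) = (-6 + 0)/z + z/7 = -6/z + z*(⅐) = -6/z + z/7)
√(449 + h(-2 - 6)) = √(449 + (-6/(-2 - 6) + (-2 - 6)/7)) = √(449 + (-6/(-8) + (⅐)*(-8))) = √(449 + (-6*(-⅛) - 8/7)) = √(449 + (¾ - 8/7)) = √(449 - 11/28) = √(12561/28) = √87927/14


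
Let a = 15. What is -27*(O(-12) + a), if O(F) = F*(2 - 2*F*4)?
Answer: 31347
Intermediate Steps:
O(F) = F*(2 - 8*F)
-27*(O(-12) + a) = -27*(2*(-12)*(1 - 4*(-12)) + 15) = -27*(2*(-12)*(1 + 48) + 15) = -27*(2*(-12)*49 + 15) = -27*(-1176 + 15) = -27*(-1161) = 31347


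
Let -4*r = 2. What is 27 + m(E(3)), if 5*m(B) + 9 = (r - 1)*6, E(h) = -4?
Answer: 117/5 ≈ 23.400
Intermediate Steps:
r = -½ (r = -¼*2 = -½ ≈ -0.50000)
m(B) = -18/5 (m(B) = -9/5 + ((-½ - 1)*6)/5 = -9/5 + (-3/2*6)/5 = -9/5 + (⅕)*(-9) = -9/5 - 9/5 = -18/5)
27 + m(E(3)) = 27 - 18/5 = 117/5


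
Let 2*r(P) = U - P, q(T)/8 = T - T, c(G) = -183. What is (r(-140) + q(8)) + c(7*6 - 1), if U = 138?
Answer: -44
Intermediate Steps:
q(T) = 0 (q(T) = 8*(T - T) = 8*0 = 0)
r(P) = 69 - P/2 (r(P) = (138 - P)/2 = 69 - P/2)
(r(-140) + q(8)) + c(7*6 - 1) = ((69 - 1/2*(-140)) + 0) - 183 = ((69 + 70) + 0) - 183 = (139 + 0) - 183 = 139 - 183 = -44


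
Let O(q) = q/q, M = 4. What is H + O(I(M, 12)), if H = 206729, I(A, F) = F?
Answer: 206730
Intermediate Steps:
O(q) = 1
H + O(I(M, 12)) = 206729 + 1 = 206730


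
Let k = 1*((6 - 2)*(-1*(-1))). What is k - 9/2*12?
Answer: -50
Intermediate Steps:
k = 4 (k = 1*(4*1) = 1*4 = 4)
k - 9/2*12 = 4 - 9/2*12 = 4 - 54 = -50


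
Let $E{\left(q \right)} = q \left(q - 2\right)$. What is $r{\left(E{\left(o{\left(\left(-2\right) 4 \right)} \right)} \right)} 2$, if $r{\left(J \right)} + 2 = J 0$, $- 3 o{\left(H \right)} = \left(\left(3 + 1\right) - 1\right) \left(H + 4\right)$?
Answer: $-4$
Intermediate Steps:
$o{\left(H \right)} = -4 - H$ ($o{\left(H \right)} = - \frac{\left(\left(3 + 1\right) - 1\right) \left(H + 4\right)}{3} = - \frac{\left(4 - 1\right) \left(4 + H\right)}{3} = - \frac{3 \left(4 + H\right)}{3} = - \frac{12 + 3 H}{3} = -4 - H$)
$E{\left(q \right)} = q \left(-2 + q\right)$
$r{\left(J \right)} = -2$ ($r{\left(J \right)} = -2 + J 0 = -2 + 0 = -2$)
$r{\left(E{\left(o{\left(\left(-2\right) 4 \right)} \right)} \right)} 2 = \left(-2\right) 2 = -4$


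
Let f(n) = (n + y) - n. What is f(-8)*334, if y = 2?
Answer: 668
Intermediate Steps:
f(n) = 2 (f(n) = (n + 2) - n = (2 + n) - n = 2)
f(-8)*334 = 2*334 = 668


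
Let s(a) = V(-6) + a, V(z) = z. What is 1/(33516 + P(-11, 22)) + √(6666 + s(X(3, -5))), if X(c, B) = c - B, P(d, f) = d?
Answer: 1/33505 + 2*√1667 ≈ 81.658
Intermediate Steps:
s(a) = -6 + a
1/(33516 + P(-11, 22)) + √(6666 + s(X(3, -5))) = 1/(33516 - 11) + √(6666 + (-6 + (3 - 1*(-5)))) = 1/33505 + √(6666 + (-6 + (3 + 5))) = 1/33505 + √(6666 + (-6 + 8)) = 1/33505 + √(6666 + 2) = 1/33505 + √6668 = 1/33505 + 2*√1667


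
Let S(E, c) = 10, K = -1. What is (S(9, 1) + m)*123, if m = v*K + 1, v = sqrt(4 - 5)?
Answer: 1353 - 123*I ≈ 1353.0 - 123.0*I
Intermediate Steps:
v = I (v = sqrt(-1) = I ≈ 1.0*I)
m = 1 - I (m = I*(-1) + 1 = -I + 1 = 1 - I ≈ 1.0 - 1.0*I)
(S(9, 1) + m)*123 = (10 + (1 - I))*123 = (11 - I)*123 = 1353 - 123*I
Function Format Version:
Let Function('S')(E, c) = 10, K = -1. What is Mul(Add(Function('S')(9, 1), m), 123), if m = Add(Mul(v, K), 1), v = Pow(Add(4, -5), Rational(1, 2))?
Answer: Add(1353, Mul(-123, I)) ≈ Add(1353.0, Mul(-123.00, I))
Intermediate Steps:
v = I (v = Pow(-1, Rational(1, 2)) = I ≈ Mul(1.0000, I))
m = Add(1, Mul(-1, I)) (m = Add(Mul(I, -1), 1) = Add(Mul(-1, I), 1) = Add(1, Mul(-1, I)) ≈ Add(1.0000, Mul(-1.0000, I)))
Mul(Add(Function('S')(9, 1), m), 123) = Mul(Add(10, Add(1, Mul(-1, I))), 123) = Mul(Add(11, Mul(-1, I)), 123) = Add(1353, Mul(-123, I))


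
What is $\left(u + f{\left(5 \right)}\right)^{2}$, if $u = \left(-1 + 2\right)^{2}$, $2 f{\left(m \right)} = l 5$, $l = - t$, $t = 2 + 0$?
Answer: $16$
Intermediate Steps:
$t = 2$
$l = -2$ ($l = \left(-1\right) 2 = -2$)
$f{\left(m \right)} = -5$ ($f{\left(m \right)} = \frac{\left(-2\right) 5}{2} = \frac{1}{2} \left(-10\right) = -5$)
$u = 1$ ($u = 1^{2} = 1$)
$\left(u + f{\left(5 \right)}\right)^{2} = \left(1 - 5\right)^{2} = \left(-4\right)^{2} = 16$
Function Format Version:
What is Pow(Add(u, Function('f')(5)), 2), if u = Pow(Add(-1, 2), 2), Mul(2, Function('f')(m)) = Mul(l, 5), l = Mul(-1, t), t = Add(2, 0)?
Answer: 16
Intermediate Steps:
t = 2
l = -2 (l = Mul(-1, 2) = -2)
Function('f')(m) = -5 (Function('f')(m) = Mul(Rational(1, 2), Mul(-2, 5)) = Mul(Rational(1, 2), -10) = -5)
u = 1 (u = Pow(1, 2) = 1)
Pow(Add(u, Function('f')(5)), 2) = Pow(Add(1, -5), 2) = Pow(-4, 2) = 16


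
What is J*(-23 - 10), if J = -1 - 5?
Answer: 198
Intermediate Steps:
J = -6
J*(-23 - 10) = -6*(-23 - 10) = -6*(-33) = 198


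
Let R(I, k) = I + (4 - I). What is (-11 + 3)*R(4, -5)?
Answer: -32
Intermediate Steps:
R(I, k) = 4
(-11 + 3)*R(4, -5) = (-11 + 3)*4 = -8*4 = -32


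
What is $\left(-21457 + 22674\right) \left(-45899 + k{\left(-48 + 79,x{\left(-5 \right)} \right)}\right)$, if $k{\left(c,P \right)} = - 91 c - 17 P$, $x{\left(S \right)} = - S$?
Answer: $-59395685$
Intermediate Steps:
$\left(-21457 + 22674\right) \left(-45899 + k{\left(-48 + 79,x{\left(-5 \right)} \right)}\right) = \left(-21457 + 22674\right) \left(-45899 - \left(91 \left(-48 + 79\right) + 17 \left(-1\right) \left(-5\right)\right)\right) = 1217 \left(-45899 - 2906\right) = 1217 \left(-48805\right) = -59395685$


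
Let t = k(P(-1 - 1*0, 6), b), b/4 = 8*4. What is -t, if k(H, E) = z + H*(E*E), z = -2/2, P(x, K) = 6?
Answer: -98303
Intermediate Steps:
b = 128 (b = 4*(8*4) = 4*32 = 128)
z = -1 (z = -2*½ = -1)
k(H, E) = -1 + H*E² (k(H, E) = -1 + H*(E*E) = -1 + H*E²)
t = 98303 (t = -1 + 6*128² = -1 + 6*16384 = -1 + 98304 = 98303)
-t = -1*98303 = -98303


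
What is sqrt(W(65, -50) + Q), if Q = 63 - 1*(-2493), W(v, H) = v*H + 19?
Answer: 15*I*sqrt(3) ≈ 25.981*I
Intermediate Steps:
W(v, H) = 19 + H*v (W(v, H) = H*v + 19 = 19 + H*v)
Q = 2556 (Q = 63 + 2493 = 2556)
sqrt(W(65, -50) + Q) = sqrt((19 - 50*65) + 2556) = sqrt((19 - 3250) + 2556) = sqrt(-3231 + 2556) = sqrt(-675) = 15*I*sqrt(3)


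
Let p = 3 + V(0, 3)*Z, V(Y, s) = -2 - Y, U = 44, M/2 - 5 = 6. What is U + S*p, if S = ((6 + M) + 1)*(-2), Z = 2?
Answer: 102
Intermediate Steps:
M = 22 (M = 10 + 2*6 = 10 + 12 = 22)
p = -1 (p = 3 + (-2 - 1*0)*2 = 3 + (-2 + 0)*2 = 3 - 2*2 = 3 - 4 = -1)
S = -58 (S = ((6 + 22) + 1)*(-2) = (28 + 1)*(-2) = 29*(-2) = -58)
U + S*p = 44 - 58*(-1) = 44 + 58 = 102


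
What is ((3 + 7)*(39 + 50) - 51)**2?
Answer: 703921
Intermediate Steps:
((3 + 7)*(39 + 50) - 51)**2 = (10*89 - 51)**2 = (890 - 51)**2 = 839**2 = 703921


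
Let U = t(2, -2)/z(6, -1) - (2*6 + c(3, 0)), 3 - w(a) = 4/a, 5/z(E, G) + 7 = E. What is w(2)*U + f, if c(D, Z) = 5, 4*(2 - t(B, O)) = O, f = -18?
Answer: -71/2 ≈ -35.500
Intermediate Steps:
z(E, G) = 5/(-7 + E)
t(B, O) = 2 - O/4
w(a) = 3 - 4/a
U = -35/2 (U = (2 - ¼*(-2))/((5/(-7 + 6))) - (2*6 + 5) = (2 + ½)/((5/(-1))) - (12 + 5) = 5/(2*((5*(-1)))) - 1*17 = (5/2)/(-5) - 17 = (5/2)*(-⅕) - 17 = -½ - 17 = -35/2 ≈ -17.500)
w(2)*U + f = (3 - 4/2)*(-35/2) - 18 = (3 - 4*½)*(-35/2) - 18 = (3 - 2)*(-35/2) - 18 = 1*(-35/2) - 18 = -35/2 - 18 = -71/2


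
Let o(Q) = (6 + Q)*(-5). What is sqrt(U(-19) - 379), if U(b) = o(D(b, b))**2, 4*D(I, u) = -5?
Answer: 3*sqrt(329)/4 ≈ 13.604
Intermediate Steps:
D(I, u) = -5/4 (D(I, u) = (1/4)*(-5) = -5/4)
o(Q) = -30 - 5*Q
U(b) = 9025/16 (U(b) = (-30 - 5*(-5/4))**2 = (-30 + 25/4)**2 = (-95/4)**2 = 9025/16)
sqrt(U(-19) - 379) = sqrt(9025/16 - 379) = sqrt(2961/16) = 3*sqrt(329)/4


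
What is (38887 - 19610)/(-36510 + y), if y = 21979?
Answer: -19277/14531 ≈ -1.3266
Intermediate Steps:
(38887 - 19610)/(-36510 + y) = (38887 - 19610)/(-36510 + 21979) = 19277/(-14531) = 19277*(-1/14531) = -19277/14531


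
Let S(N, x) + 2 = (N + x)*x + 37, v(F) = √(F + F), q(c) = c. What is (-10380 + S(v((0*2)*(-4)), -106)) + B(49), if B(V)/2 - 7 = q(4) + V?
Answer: 1011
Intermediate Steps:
v(F) = √2*√F (v(F) = √(2*F) = √2*√F)
B(V) = 22 + 2*V (B(V) = 14 + 2*(4 + V) = 14 + (8 + 2*V) = 22 + 2*V)
S(N, x) = 35 + x*(N + x) (S(N, x) = -2 + ((N + x)*x + 37) = -2 + (x*(N + x) + 37) = -2 + (37 + x*(N + x)) = 35 + x*(N + x))
(-10380 + S(v((0*2)*(-4)), -106)) + B(49) = (-10380 + (35 + (-106)² + (√2*√((0*2)*(-4)))*(-106))) + (22 + 2*49) = (-10380 + (35 + 11236 + (√2*√(0*(-4)))*(-106))) + (22 + 98) = (-10380 + (35 + 11236 + (√2*√0)*(-106))) + 120 = (-10380 + (35 + 11236 + (√2*0)*(-106))) + 120 = (-10380 + (35 + 11236 + 0*(-106))) + 120 = (-10380 + (35 + 11236 + 0)) + 120 = (-10380 + 11271) + 120 = 891 + 120 = 1011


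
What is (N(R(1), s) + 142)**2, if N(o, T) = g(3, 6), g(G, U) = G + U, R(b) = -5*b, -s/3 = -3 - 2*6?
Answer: 22801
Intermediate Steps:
s = 45 (s = -3*(-3 - 2*6) = -3*(-3 - 12) = -3*(-15) = 45)
N(o, T) = 9 (N(o, T) = 3 + 6 = 9)
(N(R(1), s) + 142)**2 = (9 + 142)**2 = 151**2 = 22801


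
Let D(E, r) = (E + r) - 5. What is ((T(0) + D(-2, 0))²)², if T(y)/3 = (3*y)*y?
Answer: 2401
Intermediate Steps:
T(y) = 9*y² (T(y) = 3*((3*y)*y) = 3*(3*y²) = 9*y²)
D(E, r) = -5 + E + r
((T(0) + D(-2, 0))²)² = ((9*0² + (-5 - 2 + 0))²)² = ((9*0 - 7)²)² = ((0 - 7)²)² = ((-7)²)² = 49² = 2401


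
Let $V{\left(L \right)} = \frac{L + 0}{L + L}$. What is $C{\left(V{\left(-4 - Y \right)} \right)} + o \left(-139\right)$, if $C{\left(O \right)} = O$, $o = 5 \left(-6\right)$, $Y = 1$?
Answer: $\frac{8341}{2} \approx 4170.5$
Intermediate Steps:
$V{\left(L \right)} = \frac{1}{2}$ ($V{\left(L \right)} = \frac{L}{2 L} = L \frac{1}{2 L} = \frac{1}{2}$)
$o = -30$
$C{\left(V{\left(-4 - Y \right)} \right)} + o \left(-139\right) = \frac{1}{2} - -4170 = \frac{1}{2} + 4170 = \frac{8341}{2}$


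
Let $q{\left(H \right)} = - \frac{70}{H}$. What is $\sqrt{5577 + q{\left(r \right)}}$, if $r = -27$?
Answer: $\frac{\sqrt{451947}}{9} \approx 74.697$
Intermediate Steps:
$\sqrt{5577 + q{\left(r \right)}} = \sqrt{5577 - \frac{70}{-27}} = \sqrt{5577 - - \frac{70}{27}} = \sqrt{5577 + \frac{70}{27}} = \sqrt{\frac{150649}{27}} = \frac{\sqrt{451947}}{9}$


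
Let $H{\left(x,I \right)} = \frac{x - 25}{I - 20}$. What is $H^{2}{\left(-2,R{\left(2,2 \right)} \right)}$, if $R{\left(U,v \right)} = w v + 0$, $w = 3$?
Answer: $\frac{729}{196} \approx 3.7194$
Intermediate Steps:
$R{\left(U,v \right)} = 3 v$ ($R{\left(U,v \right)} = 3 v + 0 = 3 v$)
$H{\left(x,I \right)} = \frac{-25 + x}{-20 + I}$
$H^{2}{\left(-2,R{\left(2,2 \right)} \right)} = \left(\frac{-25 - 2}{-20 + 3 \cdot 2}\right)^{2} = \left(\frac{1}{-20 + 6} \left(-27\right)\right)^{2} = \left(\frac{1}{-14} \left(-27\right)\right)^{2} = \left(\left(- \frac{1}{14}\right) \left(-27\right)\right)^{2} = \left(\frac{27}{14}\right)^{2} = \frac{729}{196}$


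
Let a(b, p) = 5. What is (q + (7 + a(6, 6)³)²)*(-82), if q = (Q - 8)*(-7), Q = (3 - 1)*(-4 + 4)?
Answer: -1433360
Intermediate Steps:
Q = 0 (Q = 2*0 = 0)
q = 56 (q = (0 - 8)*(-7) = -8*(-7) = 56)
(q + (7 + a(6, 6)³)²)*(-82) = (56 + (7 + 5³)²)*(-82) = (56 + (7 + 125)²)*(-82) = (56 + 132²)*(-82) = (56 + 17424)*(-82) = 17480*(-82) = -1433360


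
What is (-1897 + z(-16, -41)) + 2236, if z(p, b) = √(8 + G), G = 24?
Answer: 339 + 4*√2 ≈ 344.66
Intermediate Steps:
z(p, b) = 4*√2 (z(p, b) = √(8 + 24) = √32 = 4*√2)
(-1897 + z(-16, -41)) + 2236 = (-1897 + 4*√2) + 2236 = 339 + 4*√2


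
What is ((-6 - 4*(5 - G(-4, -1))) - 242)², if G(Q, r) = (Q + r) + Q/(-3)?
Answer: 719104/9 ≈ 79901.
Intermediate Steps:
G(Q, r) = r + 2*Q/3 (G(Q, r) = (Q + r) + Q*(-⅓) = (Q + r) - Q/3 = r + 2*Q/3)
((-6 - 4*(5 - G(-4, -1))) - 242)² = ((-6 - 4*(5 - (-1 + (⅔)*(-4)))) - 242)² = ((-6 - 4*(5 - (-1 - 8/3))) - 242)² = ((-6 - 4*(5 - 1*(-11/3))) - 242)² = ((-6 - 4*(5 + 11/3)) - 242)² = ((-6 - 4*26/3) - 242)² = ((-6 - 104/3) - 242)² = (-122/3 - 242)² = (-848/3)² = 719104/9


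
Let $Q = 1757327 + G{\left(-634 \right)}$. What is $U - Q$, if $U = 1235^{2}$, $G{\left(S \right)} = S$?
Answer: $-231468$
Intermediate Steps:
$Q = 1756693$ ($Q = 1757327 - 634 = 1756693$)
$U = 1525225$
$U - Q = 1525225 - 1756693 = -231468$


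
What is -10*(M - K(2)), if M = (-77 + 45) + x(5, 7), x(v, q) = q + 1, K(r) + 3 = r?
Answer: 230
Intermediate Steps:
K(r) = -3 + r
x(v, q) = 1 + q
M = -24 (M = (-77 + 45) + (1 + 7) = -32 + 8 = -24)
-10*(M - K(2)) = -10*(-24 - (-3 + 2)) = -10*(-24 - 1*(-1)) = -10*(-24 + 1) = -10*(-23) = 230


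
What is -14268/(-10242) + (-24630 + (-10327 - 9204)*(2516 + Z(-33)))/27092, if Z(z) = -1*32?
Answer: -3184335787/1778694 ≈ -1790.3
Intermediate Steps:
Z(z) = -32
-14268/(-10242) + (-24630 + (-10327 - 9204)*(2516 + Z(-33)))/27092 = -14268/(-10242) + (-24630 + (-10327 - 9204)*(2516 - 32))/27092 = -14268*(-1/10242) + (-24630 - 19531*2484)*(1/27092) = 2378/1707 + (-24630 - 48515004)*(1/27092) = 2378/1707 - 48539634*1/27092 = 2378/1707 - 1866909/1042 = -3184335787/1778694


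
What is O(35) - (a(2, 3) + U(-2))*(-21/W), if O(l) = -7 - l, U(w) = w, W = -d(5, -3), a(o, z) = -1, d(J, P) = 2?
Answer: -21/2 ≈ -10.500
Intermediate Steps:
W = -2 (W = -1*2 = -2)
O(35) - (a(2, 3) + U(-2))*(-21/W) = (-7 - 1*35) - (-1 - 2)*(-21/(-2)) = (-7 - 35) - (-3)*(-21*(-½)) = -42 - (-3)*21/2 = -42 - 1*(-63/2) = -42 + 63/2 = -21/2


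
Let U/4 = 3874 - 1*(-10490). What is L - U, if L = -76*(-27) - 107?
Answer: -55511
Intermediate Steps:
L = 1945 (L = 2052 - 107 = 1945)
U = 57456 (U = 4*(3874 - 1*(-10490)) = 4*(3874 + 10490) = 4*14364 = 57456)
L - U = 1945 - 1*57456 = 1945 - 57456 = -55511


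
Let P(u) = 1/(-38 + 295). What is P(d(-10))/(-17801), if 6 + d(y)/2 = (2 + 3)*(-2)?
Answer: -1/4574857 ≈ -2.1859e-7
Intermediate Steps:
d(y) = -32 (d(y) = -12 + 2*((2 + 3)*(-2)) = -12 + 2*(5*(-2)) = -12 + 2*(-10) = -12 - 20 = -32)
P(u) = 1/257
P(d(-10))/(-17801) = (1/257)/(-17801) = (1/257)*(-1/17801) = -1/4574857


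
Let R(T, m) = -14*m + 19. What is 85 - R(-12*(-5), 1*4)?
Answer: 122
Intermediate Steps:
R(T, m) = 19 - 14*m
85 - R(-12*(-5), 1*4) = 85 - (19 - 14*4) = 85 - (19 - 56) = 85 - 1*(-37) = 85 + 37 = 122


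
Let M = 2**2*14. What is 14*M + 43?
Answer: 827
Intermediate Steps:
M = 56 (M = 4*14 = 56)
14*M + 43 = 14*56 + 43 = 784 + 43 = 827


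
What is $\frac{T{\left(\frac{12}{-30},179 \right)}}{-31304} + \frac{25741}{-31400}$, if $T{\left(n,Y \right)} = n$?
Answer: $- \frac{100722963}{122868200} \approx -0.81976$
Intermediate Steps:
$\frac{T{\left(\frac{12}{-30},179 \right)}}{-31304} + \frac{25741}{-31400} = \frac{12 \frac{1}{-30}}{-31304} + \frac{25741}{-31400} = 12 \left(- \frac{1}{30}\right) \left(- \frac{1}{31304}\right) + 25741 \left(- \frac{1}{31400}\right) = \left(- \frac{2}{5}\right) \left(- \frac{1}{31304}\right) - \frac{25741}{31400} = \frac{1}{78260} - \frac{25741}{31400} = - \frac{100722963}{122868200}$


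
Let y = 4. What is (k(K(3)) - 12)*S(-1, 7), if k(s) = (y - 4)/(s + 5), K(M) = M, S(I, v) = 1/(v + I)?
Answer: -2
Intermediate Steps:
S(I, v) = 1/(I + v)
k(s) = 0 (k(s) = (4 - 4)/(s + 5) = 0/(5 + s) = 0)
(k(K(3)) - 12)*S(-1, 7) = (0 - 12)/(-1 + 7) = -12/6 = -12*⅙ = -2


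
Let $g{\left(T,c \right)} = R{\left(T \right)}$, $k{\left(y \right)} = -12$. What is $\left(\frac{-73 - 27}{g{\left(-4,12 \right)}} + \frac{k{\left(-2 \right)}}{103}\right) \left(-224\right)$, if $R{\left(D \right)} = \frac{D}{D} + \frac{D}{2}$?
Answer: $- \frac{2304512}{103} \approx -22374.0$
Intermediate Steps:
$R{\left(D \right)} = 1 + \frac{D}{2}$ ($R{\left(D \right)} = 1 + D \frac{1}{2} = 1 + \frac{D}{2}$)
$g{\left(T,c \right)} = 1 + \frac{T}{2}$
$\left(\frac{-73 - 27}{g{\left(-4,12 \right)}} + \frac{k{\left(-2 \right)}}{103}\right) \left(-224\right) = \left(\frac{-73 - 27}{1 + \frac{1}{2} \left(-4\right)} - \frac{12}{103}\right) \left(-224\right) = \left(\frac{-73 - 27}{1 - 2} - \frac{12}{103}\right) \left(-224\right) = \left(- \frac{100}{-1} - \frac{12}{103}\right) \left(-224\right) = \left(\left(-100\right) \left(-1\right) - \frac{12}{103}\right) \left(-224\right) = \left(100 - \frac{12}{103}\right) \left(-224\right) = \frac{10288}{103} \left(-224\right) = - \frac{2304512}{103}$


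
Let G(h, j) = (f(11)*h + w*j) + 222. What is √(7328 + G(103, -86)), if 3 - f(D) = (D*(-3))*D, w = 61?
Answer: √40002 ≈ 200.00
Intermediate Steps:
f(D) = 3 + 3*D² (f(D) = 3 - D*(-3)*D = 3 - (-3*D)*D = 3 - (-3)*D² = 3 + 3*D²)
G(h, j) = 222 + 61*j + 366*h (G(h, j) = ((3 + 3*11²)*h + 61*j) + 222 = ((3 + 3*121)*h + 61*j) + 222 = ((3 + 363)*h + 61*j) + 222 = (366*h + 61*j) + 222 = (61*j + 366*h) + 222 = 222 + 61*j + 366*h)
√(7328 + G(103, -86)) = √(7328 + (222 + 61*(-86) + 366*103)) = √(7328 + (222 - 5246 + 37698)) = √(7328 + 32674) = √40002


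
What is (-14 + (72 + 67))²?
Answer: 15625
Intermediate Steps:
(-14 + (72 + 67))² = (-14 + 139)² = 125² = 15625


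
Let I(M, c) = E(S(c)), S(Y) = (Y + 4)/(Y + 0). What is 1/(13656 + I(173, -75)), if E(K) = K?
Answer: 75/1024271 ≈ 7.3223e-5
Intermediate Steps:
S(Y) = (4 + Y)/Y
I(M, c) = (4 + c)/c
1/(13656 + I(173, -75)) = 1/(13656 + (4 - 75)/(-75)) = 1/(13656 - 1/75*(-71)) = 1/(13656 + 71/75) = 1/(1024271/75) = 75/1024271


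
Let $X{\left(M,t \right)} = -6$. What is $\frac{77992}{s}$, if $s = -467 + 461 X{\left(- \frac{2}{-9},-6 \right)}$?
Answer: $- \frac{77992}{3233} \approx -24.124$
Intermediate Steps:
$s = -3233$ ($s = -467 + 461 \left(-6\right) = -467 - 2766 = -3233$)
$\frac{77992}{s} = \frac{77992}{-3233} = 77992 \left(- \frac{1}{3233}\right) = - \frac{77992}{3233}$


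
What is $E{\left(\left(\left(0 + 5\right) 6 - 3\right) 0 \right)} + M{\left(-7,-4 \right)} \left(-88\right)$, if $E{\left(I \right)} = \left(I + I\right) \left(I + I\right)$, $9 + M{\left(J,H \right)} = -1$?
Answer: $880$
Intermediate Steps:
$M{\left(J,H \right)} = -10$ ($M{\left(J,H \right)} = -9 - 1 = -10$)
$E{\left(I \right)} = 4 I^{2}$ ($E{\left(I \right)} = 2 I 2 I = 4 I^{2}$)
$E{\left(\left(\left(0 + 5\right) 6 - 3\right) 0 \right)} + M{\left(-7,-4 \right)} \left(-88\right) = 4 \left(\left(\left(0 + 5\right) 6 - 3\right) 0\right)^{2} - -880 = 4 \left(\left(5 \cdot 6 - 3\right) 0\right)^{2} + 880 = 4 \left(\left(30 - 3\right) 0\right)^{2} + 880 = 4 \left(27 \cdot 0\right)^{2} + 880 = 4 \cdot 0^{2} + 880 = 4 \cdot 0 + 880 = 0 + 880 = 880$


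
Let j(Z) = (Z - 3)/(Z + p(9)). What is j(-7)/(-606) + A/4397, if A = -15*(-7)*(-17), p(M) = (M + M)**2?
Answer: -171429050/422336247 ≈ -0.40591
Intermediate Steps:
p(M) = 4*M**2 (p(M) = (2*M)**2 = 4*M**2)
j(Z) = (-3 + Z)/(324 + Z) (j(Z) = (Z - 3)/(Z + 4*9**2) = (-3 + Z)/(Z + 4*81) = (-3 + Z)/(Z + 324) = (-3 + Z)/(324 + Z))
A = -1785 (A = 105*(-17) = -1785)
j(-7)/(-606) + A/4397 = ((-3 - 7)/(324 - 7))/(-606) - 1785/4397 = (-10/317)*(-1/606) - 1785*1/4397 = ((1/317)*(-10))*(-1/606) - 1785/4397 = -10/317*(-1/606) - 1785/4397 = 5/96051 - 1785/4397 = -171429050/422336247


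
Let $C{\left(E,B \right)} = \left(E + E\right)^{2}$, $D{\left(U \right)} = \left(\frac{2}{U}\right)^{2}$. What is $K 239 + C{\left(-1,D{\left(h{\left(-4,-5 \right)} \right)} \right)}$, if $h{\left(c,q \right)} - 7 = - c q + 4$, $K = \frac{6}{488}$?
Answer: $\frac{1693}{244} \approx 6.9385$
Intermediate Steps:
$K = \frac{3}{244}$ ($K = 6 \cdot \frac{1}{488} = \frac{3}{244} \approx 0.012295$)
$h{\left(c,q \right)} = 11 - c q$ ($h{\left(c,q \right)} = 7 + \left(- c q + 4\right) = 7 - \left(-4 + c q\right) = 11 - c q$)
$D{\left(U \right)} = \frac{4}{U^{2}}$
$C{\left(E,B \right)} = 4 E^{2}$ ($C{\left(E,B \right)} = \left(2 E\right)^{2} = 4 E^{2}$)
$K 239 + C{\left(-1,D{\left(h{\left(-4,-5 \right)} \right)} \right)} = \frac{3}{244} \cdot 239 + 4 \left(-1\right)^{2} = \frac{717}{244} + 4 \cdot 1 = \frac{717}{244} + 4 = \frac{1693}{244}$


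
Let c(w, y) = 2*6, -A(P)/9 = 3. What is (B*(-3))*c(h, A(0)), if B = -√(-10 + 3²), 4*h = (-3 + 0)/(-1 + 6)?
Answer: 36*I ≈ 36.0*I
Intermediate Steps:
A(P) = -27 (A(P) = -9*3 = -27)
h = -3/20 (h = ((-3 + 0)/(-1 + 6))/4 = (-3/5)/4 = (-3*⅕)/4 = (¼)*(-⅗) = -3/20 ≈ -0.15000)
c(w, y) = 12
B = -I (B = -√(-10 + 9) = -√(-1) = -I ≈ -1.0*I)
(B*(-3))*c(h, A(0)) = (-I*(-3))*12 = (3*I)*12 = 36*I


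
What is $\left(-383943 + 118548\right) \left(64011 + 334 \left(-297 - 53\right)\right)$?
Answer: $14036476155$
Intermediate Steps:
$\left(-383943 + 118548\right) \left(64011 + 334 \left(-297 - 53\right)\right) = - 265395 \left(64011 + 334 \left(-350\right)\right) = - 265395 \left(64011 - 116900\right) = \left(-265395\right) \left(-52889\right) = 14036476155$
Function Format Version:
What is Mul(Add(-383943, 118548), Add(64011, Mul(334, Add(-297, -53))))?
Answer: 14036476155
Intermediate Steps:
Mul(Add(-383943, 118548), Add(64011, Mul(334, Add(-297, -53)))) = Mul(-265395, Add(64011, Mul(334, -350))) = Mul(-265395, Add(64011, -116900)) = Mul(-265395, -52889) = 14036476155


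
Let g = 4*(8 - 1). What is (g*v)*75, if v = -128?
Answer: -268800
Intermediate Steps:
g = 28 (g = 4*7 = 28)
(g*v)*75 = (28*(-128))*75 = -3584*75 = -268800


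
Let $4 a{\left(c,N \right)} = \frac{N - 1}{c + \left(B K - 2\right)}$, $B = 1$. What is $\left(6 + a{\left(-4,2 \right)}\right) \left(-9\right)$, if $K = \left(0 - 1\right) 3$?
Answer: $- \frac{215}{4} \approx -53.75$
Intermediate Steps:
$K = -3$ ($K = \left(-1\right) 3 = -3$)
$a{\left(c,N \right)} = \frac{-1 + N}{4 \left(-5 + c\right)}$ ($a{\left(c,N \right)} = \frac{\left(N - 1\right) \frac{1}{c + \left(1 \left(-3\right) - 2\right)}}{4} = \frac{\left(-1 + N\right) \frac{1}{c - 5}}{4} = \frac{\left(-1 + N\right) \frac{1}{-5 + c}}{4} = \frac{\frac{1}{-5 + c} \left(-1 + N\right)}{4} = \frac{-1 + N}{4 \left(-5 + c\right)}$)
$\left(6 + a{\left(-4,2 \right)}\right) \left(-9\right) = \left(6 + \frac{-1 + 2}{4 \left(-5 - 4\right)}\right) \left(-9\right) = \left(6 + \frac{1}{4} \frac{1}{-9} \cdot 1\right) \left(-9\right) = \left(6 + \frac{1}{4} \left(- \frac{1}{9}\right) 1\right) \left(-9\right) = \left(6 - \frac{1}{36}\right) \left(-9\right) = \frac{215}{36} \left(-9\right) = - \frac{215}{4}$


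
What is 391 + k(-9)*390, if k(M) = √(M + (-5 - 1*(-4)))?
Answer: 391 + 390*I*√10 ≈ 391.0 + 1233.3*I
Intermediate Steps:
k(M) = √(-1 + M) (k(M) = √(M + (-5 + 4)) = √(M - 1) = √(-1 + M))
391 + k(-9)*390 = 391 + √(-1 - 9)*390 = 391 + √(-10)*390 = 391 + (I*√10)*390 = 391 + 390*I*√10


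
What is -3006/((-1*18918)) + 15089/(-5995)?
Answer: -14857374/6300745 ≈ -2.3580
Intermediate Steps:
-3006/((-1*18918)) + 15089/(-5995) = -3006/(-18918) + 15089*(-1/5995) = -3006*(-1/18918) - 15089/5995 = 167/1051 - 15089/5995 = -14857374/6300745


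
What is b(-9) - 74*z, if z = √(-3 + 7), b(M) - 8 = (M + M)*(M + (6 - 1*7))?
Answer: 40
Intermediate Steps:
b(M) = 8 + 2*M*(-1 + M) (b(M) = 8 + (M + M)*(M + (6 - 1*7)) = 8 + (2*M)*(M + (6 - 7)) = 8 + (2*M)*(M - 1) = 8 + (2*M)*(-1 + M) = 8 + 2*M*(-1 + M))
z = 2 (z = √4 = 2)
b(-9) - 74*z = (8 - 2*(-9) + 2*(-9)²) - 74*2 = (8 + 18 + 2*81) - 148 = (8 + 18 + 162) - 148 = 188 - 148 = 40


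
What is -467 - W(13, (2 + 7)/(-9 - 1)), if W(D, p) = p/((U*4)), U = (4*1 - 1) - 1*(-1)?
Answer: -74711/160 ≈ -466.94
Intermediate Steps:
U = 4 (U = (4 - 1) + 1 = 3 + 1 = 4)
W(D, p) = p/16 (W(D, p) = p/((4*4)) = p/16)
-467 - W(13, (2 + 7)/(-9 - 1)) = -467 - (2 + 7)/(-9 - 1)/16 = -467 - 9/(-10)/16 = -467 - 9*(-⅒)/16 = -467 - (-9)/(16*10) = -467 - 1*(-9/160) = -467 + 9/160 = -74711/160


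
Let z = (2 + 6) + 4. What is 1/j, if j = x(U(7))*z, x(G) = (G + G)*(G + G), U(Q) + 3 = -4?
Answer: 1/2352 ≈ 0.00042517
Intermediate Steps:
U(Q) = -7 (U(Q) = -3 - 4 = -7)
z = 12 (z = 8 + 4 = 12)
x(G) = 4*G**2 (x(G) = (2*G)*(2*G) = 4*G**2)
j = 2352 (j = (4*(-7)**2)*12 = (4*49)*12 = 196*12 = 2352)
1/j = 1/2352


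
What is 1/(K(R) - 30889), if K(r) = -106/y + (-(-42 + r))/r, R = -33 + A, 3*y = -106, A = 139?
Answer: -53/1636990 ≈ -3.2376e-5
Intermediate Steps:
y = -106/3 (y = (⅓)*(-106) = -106/3 ≈ -35.333)
R = 106 (R = -33 + 139 = 106)
K(r) = 3 + (42 - r)/r (K(r) = -106/(-106/3) + (-(-42 + r))/r = -106*(-3/106) + (42 - r)/r = 3 + (42 - r)/r)
1/(K(R) - 30889) = 1/((2 + 42/106) - 30889) = 1/((2 + 42*(1/106)) - 30889) = 1/((2 + 21/53) - 30889) = 1/(127/53 - 30889) = 1/(-1636990/53) = -53/1636990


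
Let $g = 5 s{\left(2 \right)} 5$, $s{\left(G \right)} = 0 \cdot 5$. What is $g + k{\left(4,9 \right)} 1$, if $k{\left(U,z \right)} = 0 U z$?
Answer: $0$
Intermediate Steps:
$s{\left(G \right)} = 0$
$k{\left(U,z \right)} = 0$ ($k{\left(U,z \right)} = 0 z = 0$)
$g = 0$ ($g = 5 \cdot 0 \cdot 5 = 0 \cdot 5 = 0$)
$g + k{\left(4,9 \right)} 1 = 0 + 0 \cdot 1 = 0 + 0 = 0$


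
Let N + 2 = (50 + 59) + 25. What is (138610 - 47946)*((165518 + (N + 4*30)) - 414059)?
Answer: -22510873896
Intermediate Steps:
N = 132 (N = -2 + ((50 + 59) + 25) = -2 + (109 + 25) = -2 + 134 = 132)
(138610 - 47946)*((165518 + (N + 4*30)) - 414059) = (138610 - 47946)*((165518 + (132 + 4*30)) - 414059) = 90664*((165518 + (132 + 120)) - 414059) = 90664*((165518 + 252) - 414059) = 90664*(165770 - 414059) = 90664*(-248289) = -22510873896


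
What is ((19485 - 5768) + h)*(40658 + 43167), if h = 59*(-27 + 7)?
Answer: 1050914025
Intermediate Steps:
h = -1180 (h = 59*(-20) = -1180)
((19485 - 5768) + h)*(40658 + 43167) = ((19485 - 5768) - 1180)*(40658 + 43167) = (13717 - 1180)*83825 = 12537*83825 = 1050914025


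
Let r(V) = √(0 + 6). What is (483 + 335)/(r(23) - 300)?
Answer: -40900/14999 - 409*√6/44997 ≈ -2.7491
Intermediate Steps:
r(V) = √6
(483 + 335)/(r(23) - 300) = (483 + 335)/(√6 - 300) = 818/(-300 + √6)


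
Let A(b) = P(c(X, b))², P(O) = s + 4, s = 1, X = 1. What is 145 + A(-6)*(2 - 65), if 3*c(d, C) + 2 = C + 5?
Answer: -1430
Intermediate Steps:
c(d, C) = 1 + C/3 (c(d, C) = -⅔ + (C + 5)/3 = -⅔ + (5 + C)/3 = -⅔ + (5/3 + C/3) = 1 + C/3)
P(O) = 5 (P(O) = 1 + 4 = 5)
A(b) = 25 (A(b) = 5² = 25)
145 + A(-6)*(2 - 65) = 145 + 25*(2 - 65) = 145 + 25*(-63) = 145 - 1575 = -1430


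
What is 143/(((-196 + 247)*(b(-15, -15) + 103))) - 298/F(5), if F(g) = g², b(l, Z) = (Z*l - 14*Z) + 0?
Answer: -8172949/685950 ≈ -11.915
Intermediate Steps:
b(l, Z) = -14*Z + Z*l (b(l, Z) = (-14*Z + Z*l) + 0 = -14*Z + Z*l)
143/(((-196 + 247)*(b(-15, -15) + 103))) - 298/F(5) = 143/(((-196 + 247)*(-15*(-14 - 15) + 103))) - 298/(5²) = 143/((51*(-15*(-29) + 103))) - 298/25 = 143/((51*(435 + 103))) - 298*1/25 = 143/((51*538)) - 298/25 = 143/27438 - 298/25 = -8172949/685950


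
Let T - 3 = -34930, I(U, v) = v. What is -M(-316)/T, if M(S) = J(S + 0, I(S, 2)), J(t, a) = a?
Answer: 2/34927 ≈ 5.7262e-5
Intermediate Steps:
M(S) = 2
T = -34927 (T = 3 - 34930 = -34927)
-M(-316)/T = -2/(-34927) = -2*(-1)/34927 = -1*(-2/34927) = 2/34927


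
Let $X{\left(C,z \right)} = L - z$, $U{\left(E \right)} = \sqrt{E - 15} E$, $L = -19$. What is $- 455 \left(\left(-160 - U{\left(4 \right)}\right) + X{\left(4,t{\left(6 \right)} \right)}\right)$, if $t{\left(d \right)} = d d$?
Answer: $97825 + 1820 i \sqrt{11} \approx 97825.0 + 6036.3 i$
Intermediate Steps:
$t{\left(d \right)} = d^{2}$
$U{\left(E \right)} = E \sqrt{-15 + E}$ ($U{\left(E \right)} = \sqrt{-15 + E} E = E \sqrt{-15 + E}$)
$X{\left(C,z \right)} = -19 - z$
$- 455 \left(\left(-160 - U{\left(4 \right)}\right) + X{\left(4,t{\left(6 \right)} \right)}\right) = - 455 \left(\left(-160 - 4 \sqrt{-15 + 4}\right) - 55\right) = - 455 \left(\left(-160 - 4 \sqrt{-11}\right) - 55\right) = - 455 \left(\left(-160 - 4 i \sqrt{11}\right) - 55\right) = - 455 \left(-215 - 4 i \sqrt{11}\right) = 97825 + 1820 i \sqrt{11}$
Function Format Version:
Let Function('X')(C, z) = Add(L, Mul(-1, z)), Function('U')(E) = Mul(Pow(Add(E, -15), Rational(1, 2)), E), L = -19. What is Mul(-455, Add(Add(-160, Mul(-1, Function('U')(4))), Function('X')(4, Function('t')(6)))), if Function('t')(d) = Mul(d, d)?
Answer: Add(97825, Mul(1820, I, Pow(11, Rational(1, 2)))) ≈ Add(97825., Mul(6036.3, I))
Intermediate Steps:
Function('t')(d) = Pow(d, 2)
Function('U')(E) = Mul(E, Pow(Add(-15, E), Rational(1, 2))) (Function('U')(E) = Mul(Pow(Add(-15, E), Rational(1, 2)), E) = Mul(E, Pow(Add(-15, E), Rational(1, 2))))
Function('X')(C, z) = Add(-19, Mul(-1, z))
Mul(-455, Add(Add(-160, Mul(-1, Function('U')(4))), Function('X')(4, Function('t')(6)))) = Mul(-455, Add(Add(-160, Mul(-1, Mul(4, Pow(Add(-15, 4), Rational(1, 2))))), Add(-19, Mul(-1, Pow(6, 2))))) = Mul(-455, Add(Add(-160, Mul(-1, Mul(4, Pow(-11, Rational(1, 2))))), Add(-19, Mul(-1, 36)))) = Mul(-455, Add(Add(-160, Mul(-1, Mul(4, Mul(I, Pow(11, Rational(1, 2)))))), Add(-19, -36))) = Mul(-455, Add(Add(-160, Mul(-1, Mul(4, I, Pow(11, Rational(1, 2))))), -55)) = Mul(-455, Add(Add(-160, Mul(-4, I, Pow(11, Rational(1, 2)))), -55)) = Mul(-455, Add(-215, Mul(-4, I, Pow(11, Rational(1, 2))))) = Add(97825, Mul(1820, I, Pow(11, Rational(1, 2))))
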